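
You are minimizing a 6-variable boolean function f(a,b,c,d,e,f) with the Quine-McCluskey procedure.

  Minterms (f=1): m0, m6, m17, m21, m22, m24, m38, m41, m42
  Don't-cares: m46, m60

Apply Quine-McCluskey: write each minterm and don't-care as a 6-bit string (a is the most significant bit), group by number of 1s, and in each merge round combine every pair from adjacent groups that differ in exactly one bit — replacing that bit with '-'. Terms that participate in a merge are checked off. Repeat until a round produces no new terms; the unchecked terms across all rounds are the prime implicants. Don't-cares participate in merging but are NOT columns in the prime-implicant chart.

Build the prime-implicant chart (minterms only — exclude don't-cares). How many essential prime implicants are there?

Round 0: 000000 000110✓ 010001✓ 010101✓ 010110✓ 011000 100110✓ 101001 101010✓ 101110✓ 111100
Round 1: -00110 0-0110 010-01 10-110 101-10
PIs = {-00110, 0-0110, 000000, 010-01, 011000, 10-110, 101-10, 101001, 111100}
Coverage chart:
  m0: 000000 ←essential
  m6: -00110,0-0110
  m17: 010-01 ←essential
  m21: 010-01 ←essential
  m22: 0-0110 ←essential
  m24: 011000 ←essential
  m38: -00110,10-110
  m41: 101001 ←essential
  m42: 101-10 ←essential
Essential: 0-0110, 000000, 010-01, 011000, 101-10, 101001

6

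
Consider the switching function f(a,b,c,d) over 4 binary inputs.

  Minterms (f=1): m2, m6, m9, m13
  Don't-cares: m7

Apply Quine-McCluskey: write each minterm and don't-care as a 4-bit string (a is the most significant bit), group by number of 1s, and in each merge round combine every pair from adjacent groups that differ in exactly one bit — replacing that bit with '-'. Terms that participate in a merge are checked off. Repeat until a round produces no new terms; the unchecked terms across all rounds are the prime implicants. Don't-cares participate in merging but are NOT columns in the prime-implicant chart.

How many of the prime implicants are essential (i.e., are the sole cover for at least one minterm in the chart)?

Round 0: 0010✓ 0110✓ 0111✓ 1001✓ 1101✓
Round 1: 0-10 011- 1-01
PIs = {0-10, 011-, 1-01}
Coverage chart:
  m2: 0-10 ←essential
  m6: 0-10,011-
  m9: 1-01 ←essential
  m13: 1-01 ←essential
Essential: 0-10, 1-01

2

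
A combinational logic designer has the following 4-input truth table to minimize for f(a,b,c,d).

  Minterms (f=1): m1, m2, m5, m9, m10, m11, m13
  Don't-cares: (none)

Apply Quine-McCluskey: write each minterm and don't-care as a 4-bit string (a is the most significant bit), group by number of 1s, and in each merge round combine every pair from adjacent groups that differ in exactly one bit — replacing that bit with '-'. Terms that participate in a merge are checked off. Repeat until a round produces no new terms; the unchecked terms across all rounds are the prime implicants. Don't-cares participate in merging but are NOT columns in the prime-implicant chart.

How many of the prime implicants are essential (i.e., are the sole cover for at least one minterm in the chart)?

Round 0: 0001✓ 0010✓ 0101✓ 1001✓ 1010✓ 1011✓ 1101✓
Round 1: -001✓ -010 -101✓ 0-01✓ 1-01✓ 10-1 101-
Round 2: --01
PIs = {--01, -010, 10-1, 101-}
Coverage chart:
  m1: --01 ←essential
  m2: -010 ←essential
  m5: --01 ←essential
  m9: --01,10-1
  m10: -010,101-
  m11: 10-1,101-
  m13: --01 ←essential
Essential: --01, -010

2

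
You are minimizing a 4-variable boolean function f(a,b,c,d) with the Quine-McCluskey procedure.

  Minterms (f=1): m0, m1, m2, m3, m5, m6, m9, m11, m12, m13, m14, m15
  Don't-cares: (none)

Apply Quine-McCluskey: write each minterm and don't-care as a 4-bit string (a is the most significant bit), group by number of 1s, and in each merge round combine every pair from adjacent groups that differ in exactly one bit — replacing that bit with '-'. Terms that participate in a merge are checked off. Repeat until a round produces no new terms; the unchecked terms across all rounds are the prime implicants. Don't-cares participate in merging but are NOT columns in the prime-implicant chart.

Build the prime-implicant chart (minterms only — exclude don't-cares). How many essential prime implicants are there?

3

Round 0: 0000✓ 0001✓ 0010✓ 0011✓ 0101✓ 0110✓ 1001✓ 1011✓ 1100✓ 1101✓ 1110✓ 1111✓
Round 1: -001✓ -011✓ -101✓ -110 0-01✓ 0-10 00-0✓ 00-1✓ 000-✓ 001-✓ 1-01✓ 1-11✓ 10-1✓ 11-0✓ 11-1✓ 110-✓ 111-✓
Round 2: --01 -0-1 00-- 1--1 11--
PIs = {--01, -0-1, -110, 0-10, 00--, 1--1, 11--}
Coverage chart:
  m0: 00-- ←essential
  m1: --01,-0-1,00--
  m2: 0-10,00--
  m3: -0-1,00--
  m5: --01 ←essential
  m6: -110,0-10
  m9: --01,-0-1,1--1
  m11: -0-1,1--1
  m12: 11-- ←essential
  m13: --01,1--1,11--
  m14: -110,11--
  m15: 1--1,11--
Essential: --01, 00--, 11--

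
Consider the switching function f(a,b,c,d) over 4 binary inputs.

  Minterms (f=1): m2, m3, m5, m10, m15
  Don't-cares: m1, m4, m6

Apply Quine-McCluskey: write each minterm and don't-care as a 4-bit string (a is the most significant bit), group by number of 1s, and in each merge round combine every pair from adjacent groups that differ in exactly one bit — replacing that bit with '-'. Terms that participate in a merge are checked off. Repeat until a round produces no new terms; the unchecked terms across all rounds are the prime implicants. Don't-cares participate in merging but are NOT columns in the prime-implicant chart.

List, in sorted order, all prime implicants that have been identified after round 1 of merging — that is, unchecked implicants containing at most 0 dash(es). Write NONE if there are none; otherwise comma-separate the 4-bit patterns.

1111

Round 0: 0001✓ 0010✓ 0011✓ 0100✓ 0101✓ 0110✓ 1010✓ 1111
Round 1: -010 0-01 0-10 00-1 001- 01-0 010-
PIs = {-010, 0-01, 0-10, 00-1, 001-, 01-0, 010-, 1111}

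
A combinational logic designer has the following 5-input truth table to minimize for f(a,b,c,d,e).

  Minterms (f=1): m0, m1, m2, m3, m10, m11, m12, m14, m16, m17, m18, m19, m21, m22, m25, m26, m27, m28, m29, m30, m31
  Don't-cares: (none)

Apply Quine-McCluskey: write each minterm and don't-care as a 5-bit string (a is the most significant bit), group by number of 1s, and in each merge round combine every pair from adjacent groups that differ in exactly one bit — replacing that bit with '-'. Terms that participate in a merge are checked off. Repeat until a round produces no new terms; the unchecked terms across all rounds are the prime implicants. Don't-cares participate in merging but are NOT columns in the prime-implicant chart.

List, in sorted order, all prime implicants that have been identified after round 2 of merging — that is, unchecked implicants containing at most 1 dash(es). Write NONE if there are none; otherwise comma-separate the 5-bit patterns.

[col 0] 00000*, 00001*, 00010*, 00011*, 01010*, 01011*, 01100*, 01110*, 10000*, 10001*, 10010*, 10011*, 10101*, 10110*, 11001*, 11010*, 11011*, 11100*, 11101*, 11110*, 11111*
[col 1] -0000*, -0001*, -0010*, -0011*, -1010*, -1011*, -1100*, -1110*, 0-010*, 0-011*, 000-0*, 000-1*, 0000-*, 0001-*, 01-10*, 0101-*, 011-0*, 1-001*, 1-010*, 1-011*, 1-101*, 1-110*, 10-01*, 10-10*, 100-0*, 100-1*, 1000-*, 1001-*, 11-01*, 11-10*, 11-11*, 110-1*, 1101-*, 111-0*, 111-1*, 1110-*, 1111-*
[col 2] --010*, --011*, -00-0*, -00-1*, -000-*, -001-*, -1-10, -101-*, -11-0, 0-01-*, 000--*, 1--01, 1--10, 1-0-1, 1-01-*, 100--*, 11--1, 11-1-, 111--
[col 3] --01-, -00--
Prime implicants: --01-, -00--, -1-10, -11-0, 1--01, 1--10, 1-0-1, 11--1, 11-1-, 111--

NONE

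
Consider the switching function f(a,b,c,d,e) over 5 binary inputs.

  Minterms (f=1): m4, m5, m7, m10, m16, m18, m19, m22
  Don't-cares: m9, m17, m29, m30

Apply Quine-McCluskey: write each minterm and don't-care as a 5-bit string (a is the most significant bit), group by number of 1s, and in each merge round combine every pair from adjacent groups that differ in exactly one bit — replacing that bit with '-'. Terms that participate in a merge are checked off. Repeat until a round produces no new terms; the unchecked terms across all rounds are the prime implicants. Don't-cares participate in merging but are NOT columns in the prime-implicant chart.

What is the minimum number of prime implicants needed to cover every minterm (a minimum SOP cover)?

5

Round 0: 00100✓ 00101✓ 00111✓ 01001 01010 10000✓ 10001✓ 10010✓ 10011✓ 10110✓ 11101 11110✓
Round 1: 001-1 0010- 1-110 10-10 100-0✓ 100-1✓ 1000-✓ 1001-✓
Round 2: 100--
PIs = {001-1, 0010-, 01001, 01010, 1-110, 10-10, 100--, 11101}
Coverage chart:
  m4: 0010- ←essential
  m5: 001-1,0010-
  m7: 001-1 ←essential
  m10: 01010 ←essential
  m16: 100-- ←essential
  m18: 10-10,100--
  m19: 100-- ←essential
  m22: 1-110,10-10
Essential: 001-1, 0010-, 01010, 100--
Petrick residual → 1-110
Min cover (5 terms): a'b'ce + a'b'cd' + a'bc'de' + acde' + ab'c'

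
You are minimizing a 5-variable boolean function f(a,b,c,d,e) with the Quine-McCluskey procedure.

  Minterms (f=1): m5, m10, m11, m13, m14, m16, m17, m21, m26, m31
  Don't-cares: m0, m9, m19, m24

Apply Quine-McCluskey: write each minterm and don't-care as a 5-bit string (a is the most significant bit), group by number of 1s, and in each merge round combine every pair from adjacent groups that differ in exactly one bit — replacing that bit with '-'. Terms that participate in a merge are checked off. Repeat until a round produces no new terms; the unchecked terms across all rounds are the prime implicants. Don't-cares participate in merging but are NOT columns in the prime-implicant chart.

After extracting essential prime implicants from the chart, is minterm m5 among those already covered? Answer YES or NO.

Round 0: 00000✓ 00101✓ 01001✓ 01010✓ 01011✓ 01101✓ 01110✓ 10000✓ 10001✓ 10011✓ 10101✓ 11000✓ 11010✓ 11111
Round 1: -0000 -0101 -1010 0-101 01-01 01-10 010-1 0101- 1-000 10-01 100-1 1000- 110-0
PIs = {-0000, -0101, -1010, 0-101, 01-01, 01-10, 010-1, 0101-, 1-000, 10-01, 100-1, 1000-, 110-0, 11111}
Coverage chart:
  m5: -0101,0-101
  m10: -1010,01-10,0101-
  m11: 010-1,0101-
  m13: 0-101,01-01
  m14: 01-10 ←essential
  m16: -0000,1-000,1000-
  m17: 10-01,100-1,1000-
  m21: -0101,10-01
  m26: -1010,110-0
  m31: 11111 ←essential
Essential: 01-10, 11111

NO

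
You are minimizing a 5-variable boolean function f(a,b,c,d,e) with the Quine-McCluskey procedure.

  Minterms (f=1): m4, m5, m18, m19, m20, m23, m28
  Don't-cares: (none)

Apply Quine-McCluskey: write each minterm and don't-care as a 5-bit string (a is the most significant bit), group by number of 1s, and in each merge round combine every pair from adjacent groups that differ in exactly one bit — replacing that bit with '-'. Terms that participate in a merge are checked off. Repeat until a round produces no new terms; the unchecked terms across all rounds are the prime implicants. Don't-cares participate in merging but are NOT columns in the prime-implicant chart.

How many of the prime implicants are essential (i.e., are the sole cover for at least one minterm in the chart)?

Round 0: 00100✓ 00101✓ 10010✓ 10011✓ 10100✓ 10111✓ 11100✓
Round 1: -0100 0010- 1-100 10-11 1001-
PIs = {-0100, 0010-, 1-100, 10-11, 1001-}
Coverage chart:
  m4: -0100,0010-
  m5: 0010- ←essential
  m18: 1001- ←essential
  m19: 10-11,1001-
  m20: -0100,1-100
  m23: 10-11 ←essential
  m28: 1-100 ←essential
Essential: 0010-, 1-100, 10-11, 1001-

4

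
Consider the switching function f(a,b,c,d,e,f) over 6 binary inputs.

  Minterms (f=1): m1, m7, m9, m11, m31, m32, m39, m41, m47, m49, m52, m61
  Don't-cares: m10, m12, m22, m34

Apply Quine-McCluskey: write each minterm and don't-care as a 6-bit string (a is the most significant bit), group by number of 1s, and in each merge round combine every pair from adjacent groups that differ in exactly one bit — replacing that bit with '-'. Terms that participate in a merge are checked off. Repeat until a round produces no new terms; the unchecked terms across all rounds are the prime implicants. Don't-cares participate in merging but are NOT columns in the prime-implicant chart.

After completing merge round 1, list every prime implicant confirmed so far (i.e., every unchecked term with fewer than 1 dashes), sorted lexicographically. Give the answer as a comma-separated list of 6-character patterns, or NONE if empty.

size-2^0 implicants → 000001(✓)  000111(✓)  001001(✓)  001010(✓)  001011(✓)  001100  010110  011111  100000(✓)  100010(✓)  100111(✓)  101001(✓)  101111(✓)  110001  110100  111101
size-2^1 implicants → -00111  -01001  00-001  0010-1  00101-  10-111  1000-0
Unchecked terms (primes): -00111, -01001, 00-001, 0010-1, 00101-, 001100, 010110, 011111, 10-111, 1000-0, 110001, 110100, 111101

001100, 010110, 011111, 110001, 110100, 111101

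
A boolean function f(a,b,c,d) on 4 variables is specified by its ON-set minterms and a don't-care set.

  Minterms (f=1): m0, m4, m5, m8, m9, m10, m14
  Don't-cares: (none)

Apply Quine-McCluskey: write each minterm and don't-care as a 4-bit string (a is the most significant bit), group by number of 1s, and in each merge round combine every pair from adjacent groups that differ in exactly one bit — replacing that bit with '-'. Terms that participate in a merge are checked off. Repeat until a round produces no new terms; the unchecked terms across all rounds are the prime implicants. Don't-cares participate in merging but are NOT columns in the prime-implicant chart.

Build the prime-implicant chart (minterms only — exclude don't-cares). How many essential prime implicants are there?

[col 0] 0000*, 0100*, 0101*, 1000*, 1001*, 1010*, 1110*
[col 1] -000, 0-00, 010-, 1-10, 10-0, 100-
Prime implicants: -000, 0-00, 010-, 1-10, 10-0, 100-
PI chart (minterm → PIs covering it):
  0 | -000,0-00
  4 | 0-00,010-
  5 | 010-  (sole → essential)
  8 | -000,10-0,100-
  9 | 100-  (sole → essential)
  10 | 1-10,10-0
  14 | 1-10  (sole → essential)
Essential prime implicants: 010-, 1-10, 100-

3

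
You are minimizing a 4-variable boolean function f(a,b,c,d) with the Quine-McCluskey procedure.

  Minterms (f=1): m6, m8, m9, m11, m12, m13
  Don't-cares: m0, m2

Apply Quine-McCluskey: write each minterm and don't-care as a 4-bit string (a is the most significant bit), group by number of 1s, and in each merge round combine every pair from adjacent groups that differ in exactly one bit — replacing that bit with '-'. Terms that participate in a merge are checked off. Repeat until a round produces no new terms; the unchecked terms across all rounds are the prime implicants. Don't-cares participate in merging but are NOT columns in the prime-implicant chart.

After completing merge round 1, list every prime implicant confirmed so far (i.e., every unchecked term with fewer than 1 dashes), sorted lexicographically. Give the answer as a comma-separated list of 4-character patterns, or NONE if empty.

[col 0] 0000*, 0010*, 0110*, 1000*, 1001*, 1011*, 1100*, 1101*
[col 1] -000, 0-10, 00-0, 1-00*, 1-01*, 10-1, 100-*, 110-*
[col 2] 1-0-
Prime implicants: -000, 0-10, 00-0, 1-0-, 10-1

NONE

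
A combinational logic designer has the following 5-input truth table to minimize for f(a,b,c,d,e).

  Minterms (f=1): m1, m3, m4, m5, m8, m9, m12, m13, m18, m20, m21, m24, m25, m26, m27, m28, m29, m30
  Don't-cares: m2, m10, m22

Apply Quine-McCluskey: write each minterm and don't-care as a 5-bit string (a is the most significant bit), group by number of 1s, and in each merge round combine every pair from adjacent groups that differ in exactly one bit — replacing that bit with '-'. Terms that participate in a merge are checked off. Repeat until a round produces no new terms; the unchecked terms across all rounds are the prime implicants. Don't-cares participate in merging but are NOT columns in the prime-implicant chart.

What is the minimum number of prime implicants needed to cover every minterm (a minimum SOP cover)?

5

[col 0] 00001*, 00010*, 00011*, 00100*, 00101*, 01000*, 01001*, 01010*, 01100*, 01101*, 10010*, 10100*, 10101*, 10110*, 11000*, 11001*, 11010*, 11011*, 11100*, 11101*, 11110*
[col 1] -0010*, -0100*, -0101*, -1000*, -1001*, -1010*, -1100*, -1101*, 0-001*, 0-010*, 0-100*, 0-101*, 00-01*, 000-1, 0001-, 0010-*, 01-00*, 01-01*, 010-0*, 0100-*, 0110-*, 1-010*, 1-100*, 1-101*, 1-110*, 10-10*, 101-0*, 1010-*, 11-00*, 11-01*, 11-10*, 110-0*, 110-1*, 1100-*, 1101-*, 111-0*, 1110-*
[col 2] --010, --100*, --101*, -010-*, -1-00*, -1-01*, -10-0, -100-*, -110-*, 0--01, 0-10-*, 01-0-*, 1--10, 1-1-0, 1-10-*, 11--0, 11-0-*, 110--
[col 3] --10-, -1-0-
Prime implicants: --010, --10-, -1-0-, -10-0, 0--01, 000-1, 0001-, 1--10, 1-1-0, 11--0, 110--
PI chart (minterm → PIs covering it):
  1 | 0--01,000-1
  3 | 000-1,0001-
  4 | --10-  (sole → essential)
  5 | --10-,0--01
  8 | -1-0-,-10-0
  9 | -1-0-,0--01
  12 | --10-,-1-0-
  13 | --10-,-1-0-,0--01
  18 | --010,1--10
  20 | --10-,1-1-0
  21 | --10-  (sole → essential)
  24 | -1-0-,-10-0,11--0,110--
  25 | -1-0-,110--
  26 | --010,-10-0,1--10,11--0,110--
  27 | 110--  (sole → essential)
  28 | --10-,-1-0-,1-1-0,11--0
  29 | --10-,-1-0-
  30 | 1--10,1-1-0,11--0
Essential prime implicants: --10-, 110--
Petrick residual → -1-0-, 000-1, 1--10
Minimum SOP uses 5 PIs: cd' + bd' + a'b'c'e + ade' + abc'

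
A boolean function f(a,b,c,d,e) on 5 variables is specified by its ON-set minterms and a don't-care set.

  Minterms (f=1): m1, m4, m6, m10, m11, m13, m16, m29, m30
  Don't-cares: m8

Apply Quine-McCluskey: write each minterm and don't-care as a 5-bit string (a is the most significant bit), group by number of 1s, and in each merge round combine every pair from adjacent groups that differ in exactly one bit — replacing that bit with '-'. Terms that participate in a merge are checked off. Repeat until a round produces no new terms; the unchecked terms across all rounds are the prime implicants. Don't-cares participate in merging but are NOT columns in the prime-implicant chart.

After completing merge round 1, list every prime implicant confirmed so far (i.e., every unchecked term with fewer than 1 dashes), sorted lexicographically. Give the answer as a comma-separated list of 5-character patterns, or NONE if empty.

[col 0] 00001, 00100*, 00110*, 01000*, 01010*, 01011*, 01101*, 10000, 11101*, 11110
[col 1] -1101, 001-0, 010-0, 0101-
Prime implicants: -1101, 00001, 001-0, 010-0, 0101-, 10000, 11110

00001, 10000, 11110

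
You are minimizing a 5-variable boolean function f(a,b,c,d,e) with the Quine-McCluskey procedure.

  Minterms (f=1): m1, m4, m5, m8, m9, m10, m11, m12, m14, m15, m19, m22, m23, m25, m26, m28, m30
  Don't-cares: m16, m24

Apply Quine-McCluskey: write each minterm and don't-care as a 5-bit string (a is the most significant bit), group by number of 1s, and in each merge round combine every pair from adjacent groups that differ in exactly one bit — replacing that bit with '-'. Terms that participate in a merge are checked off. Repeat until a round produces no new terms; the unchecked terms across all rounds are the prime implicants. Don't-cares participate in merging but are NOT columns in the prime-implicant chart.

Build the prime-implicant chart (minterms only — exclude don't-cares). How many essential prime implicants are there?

4

Round 0: 00001✓ 00100✓ 00101✓ 01000✓ 01001✓ 01010✓ 01011✓ 01100✓ 01110✓ 01111✓ 10000✓ 10011✓ 10110✓ 10111✓ 11000✓ 11001✓ 11010✓ 11100✓ 11110✓
Round 1: -1000✓ -1001✓ -1010✓ -1100✓ -1110✓ 0-001 0-100 00-01 0010- 01-00✓ 01-10✓ 01-11✓ 010-0✓ 010-1✓ 0100-✓ 0101-✓ 011-0✓ 0111-✓ 1-000 1-110 10-11 1011- 11-00✓ 11-10✓ 110-0✓ 1100-✓ 111-0✓
Round 2: -1-00✓ -1-10✓ -10-0✓ -100- -11-0✓ 01--0✓ 01-1- 010-- 11--0✓
Round 3: -1--0
PIs = {-1--0, -100-, 0-001, 0-100, 00-01, 0010-, 01-1-, 010--, 1-000, 1-110, 10-11, 1011-}
Coverage chart:
  m1: 0-001,00-01
  m4: 0-100,0010-
  m5: 00-01,0010-
  m8: -1--0,-100-,010--
  m9: -100-,0-001,010--
  m10: -1--0,01-1-,010--
  m11: 01-1-,010--
  m12: -1--0,0-100
  m14: -1--0,01-1-
  m15: 01-1- ←essential
  m19: 10-11 ←essential
  m22: 1-110,1011-
  m23: 10-11,1011-
  m25: -100- ←essential
  m26: -1--0 ←essential
  m28: -1--0 ←essential
  m30: -1--0,1-110
Essential: -1--0, -100-, 01-1-, 10-11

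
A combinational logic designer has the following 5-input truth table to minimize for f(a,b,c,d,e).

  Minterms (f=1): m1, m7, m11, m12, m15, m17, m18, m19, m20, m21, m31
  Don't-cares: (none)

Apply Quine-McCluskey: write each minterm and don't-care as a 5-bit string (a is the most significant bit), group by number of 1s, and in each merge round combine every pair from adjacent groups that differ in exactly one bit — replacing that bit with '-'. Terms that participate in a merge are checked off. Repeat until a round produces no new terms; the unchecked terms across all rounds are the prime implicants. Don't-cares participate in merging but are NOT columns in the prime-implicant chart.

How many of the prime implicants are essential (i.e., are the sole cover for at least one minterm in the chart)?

7

[col 0] 00001*, 00111*, 01011*, 01100, 01111*, 10001*, 10010*, 10011*, 10100*, 10101*, 11111*
[col 1] -0001, -1111, 0-111, 01-11, 10-01, 100-1, 1001-, 1010-
Prime implicants: -0001, -1111, 0-111, 01-11, 01100, 10-01, 100-1, 1001-, 1010-
PI chart (minterm → PIs covering it):
  1 | -0001  (sole → essential)
  7 | 0-111  (sole → essential)
  11 | 01-11  (sole → essential)
  12 | 01100  (sole → essential)
  15 | -1111,0-111,01-11
  17 | -0001,10-01,100-1
  18 | 1001-  (sole → essential)
  19 | 100-1,1001-
  20 | 1010-  (sole → essential)
  21 | 10-01,1010-
  31 | -1111  (sole → essential)
Essential prime implicants: -0001, -1111, 0-111, 01-11, 01100, 1001-, 1010-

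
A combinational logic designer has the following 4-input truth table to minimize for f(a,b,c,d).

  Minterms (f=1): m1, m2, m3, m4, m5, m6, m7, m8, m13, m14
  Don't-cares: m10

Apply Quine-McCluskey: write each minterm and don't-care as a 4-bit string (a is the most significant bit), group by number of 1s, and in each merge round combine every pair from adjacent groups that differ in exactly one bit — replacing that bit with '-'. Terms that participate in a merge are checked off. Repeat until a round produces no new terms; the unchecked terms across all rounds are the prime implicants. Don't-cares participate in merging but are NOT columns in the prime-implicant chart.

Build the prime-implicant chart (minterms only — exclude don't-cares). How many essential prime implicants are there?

size-2^0 implicants → 0001(✓)  0010(✓)  0011(✓)  0100(✓)  0101(✓)  0110(✓)  0111(✓)  1000(✓)  1010(✓)  1101(✓)  1110(✓)
size-2^1 implicants → -010(✓)  -101  -110(✓)  0-01(✓)  0-10(✓)  0-11(✓)  00-1(✓)  001-(✓)  01-0(✓)  01-1(✓)  010-(✓)  011-(✓)  1-10(✓)  10-0
size-2^2 implicants → --10  0--1  0-1-  01--
Unchecked terms (primes): --10, -101, 0--1, 0-1-, 01--, 10-0
Minterm coverage:
  m1 ⊆ 0--1 [E]
  m2 ⊆ --10,0-1-
  m3 ⊆ 0--1,0-1-
  m4 ⊆ 01-- [E]
  m5 ⊆ -101,0--1,01--
  m6 ⊆ --10,0-1-,01--
  m7 ⊆ 0--1,0-1-,01--
  m8 ⊆ 10-0 [E]
  m13 ⊆ -101 [E]
  m14 ⊆ --10 [E]
E = {--10, -101, 0--1, 01--, 10-0}

5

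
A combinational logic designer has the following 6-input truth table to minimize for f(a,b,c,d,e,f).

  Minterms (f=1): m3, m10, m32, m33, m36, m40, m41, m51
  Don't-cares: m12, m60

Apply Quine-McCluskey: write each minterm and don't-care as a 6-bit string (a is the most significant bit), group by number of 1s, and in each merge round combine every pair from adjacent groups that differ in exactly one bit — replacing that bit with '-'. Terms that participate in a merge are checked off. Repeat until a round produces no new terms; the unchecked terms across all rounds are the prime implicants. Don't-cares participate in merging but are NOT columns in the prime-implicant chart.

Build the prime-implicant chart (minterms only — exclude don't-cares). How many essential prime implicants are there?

Round 0: 000011 001010 001100 100000✓ 100001✓ 100100✓ 101000✓ 101001✓ 110011 111100
Round 1: 10-000✓ 10-001✓ 100-00 10000-✓ 10100-✓
Round 2: 10-00-
PIs = {000011, 001010, 001100, 10-00-, 100-00, 110011, 111100}
Coverage chart:
  m3: 000011 ←essential
  m10: 001010 ←essential
  m32: 10-00-,100-00
  m33: 10-00- ←essential
  m36: 100-00 ←essential
  m40: 10-00- ←essential
  m41: 10-00- ←essential
  m51: 110011 ←essential
Essential: 000011, 001010, 10-00-, 100-00, 110011

5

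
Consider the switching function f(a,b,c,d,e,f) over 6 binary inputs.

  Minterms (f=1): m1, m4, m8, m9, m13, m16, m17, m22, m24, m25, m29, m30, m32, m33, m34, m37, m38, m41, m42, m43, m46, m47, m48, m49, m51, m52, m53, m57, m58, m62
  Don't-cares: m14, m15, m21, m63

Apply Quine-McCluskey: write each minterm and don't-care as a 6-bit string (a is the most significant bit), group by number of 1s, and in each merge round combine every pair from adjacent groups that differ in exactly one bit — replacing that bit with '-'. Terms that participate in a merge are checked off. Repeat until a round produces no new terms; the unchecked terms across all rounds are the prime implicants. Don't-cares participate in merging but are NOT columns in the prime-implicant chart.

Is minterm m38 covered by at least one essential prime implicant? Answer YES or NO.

YES

Round 0: 000001✓ 000100 001000✓ 001001✓ 001101✓ 001110✓ 001111✓ 010000✓ 010001✓ 010101✓ 010110✓ 011000✓ 011001✓ 011101✓ 011110✓ 100000✓ 100001✓ 100010✓ 100101✓ 100110✓ 101001✓ 101010✓ 101011✓ 101110✓ 101111✓ 110000✓ 110001✓ 110011✓ 110100✓ 110101✓ 111001✓ 111010✓ 111110✓ 111111✓
Round 1: -00001✓ -01001✓ -01110✓ -01111✓ -10000✓ -10001✓ -10101✓ -11001✓ -11110✓ 0-0001✓ 0-1000✓ 0-1001✓ 0-1101✓ 0-1110✓ 00-001✓ 001-01✓ 00100-✓ 0011-1 00111-✓ 01-000✓ 01-001✓ 01-101✓ 01-110 010-01✓ 01000-✓ 011-01✓ 01100-✓ 1-0000✓ 1-0001✓ 1-0101✓ 1-1001✓ 1-1010✓ 1-1110✓ 1-1111✓ 10-001✓ 10-010✓ 10-110✓ 100-01✓ 100-10✓ 1000-0 10000-✓ 101-10✓ 101-11✓ 1010-1 10101-✓ 10111-✓ 11-001✓ 110-00✓ 110-01✓ 1100-1 11000-✓ 11010-✓ 111-10✓ 11111-✓
Round 2: --0001✓ --1001✓ --1110 -0-001✓ -0111- -1-001✓ -10-01 -1000- 0--001✓ 0-1-01 0-100- 01--01 01-00- 1--001✓ 1-0-01 1-000- 1-1-10 1-111- 10--10 101-1- 110-0-
Round 3: ---001
PIs = {---001, --1110, -0111-, -10-01, -1000-, 0-1-01, 0-100-, 000100, 0011-1, 01--01, 01-00-, 01-110, 1-0-01, 1-000-, 1-1-10, 1-111-, 10--10, 1000-0, 101-1-, 1010-1, 110-0-, 1100-1}
Coverage chart:
  m1: ---001 ←essential
  m4: 000100 ←essential
  m8: 0-100- ←essential
  m9: ---001,0-1-01,0-100-
  m13: 0-1-01,0011-1
  m16: -1000-,01-00-
  m17: ---001,-10-01,-1000-,01--01,01-00-
  m22: 01-110 ←essential
  m24: 0-100-,01-00-
  m25: ---001,0-1-01,0-100-,01--01,01-00-
  m29: 0-1-01,01--01
  m30: --1110,01-110
  m32: 1-000-,1000-0
  m33: ---001,1-0-01,1-000-
  m34: 10--10,1000-0
  m37: 1-0-01 ←essential
  m38: 10--10 ←essential
  m41: ---001,1010-1
  m42: 1-1-10,10--10,101-1-
  m43: 101-1-,1010-1
  m46: --1110,-0111-,1-1-10,1-111-,10--10,101-1-
  m47: -0111-,1-111-,101-1-
  m48: -1000-,1-000-,110-0-
  m49: ---001,-10-01,-1000-,1-0-01,1-000-,110-0-,1100-1
  m51: 1100-1 ←essential
  m52: 110-0- ←essential
  m53: -10-01,1-0-01,110-0-
  m57: ---001 ←essential
  m58: 1-1-10 ←essential
  m62: --1110,1-1-10,1-111-
Essential: ---001, 0-100-, 000100, 01-110, 1-0-01, 1-1-10, 10--10, 110-0-, 1100-1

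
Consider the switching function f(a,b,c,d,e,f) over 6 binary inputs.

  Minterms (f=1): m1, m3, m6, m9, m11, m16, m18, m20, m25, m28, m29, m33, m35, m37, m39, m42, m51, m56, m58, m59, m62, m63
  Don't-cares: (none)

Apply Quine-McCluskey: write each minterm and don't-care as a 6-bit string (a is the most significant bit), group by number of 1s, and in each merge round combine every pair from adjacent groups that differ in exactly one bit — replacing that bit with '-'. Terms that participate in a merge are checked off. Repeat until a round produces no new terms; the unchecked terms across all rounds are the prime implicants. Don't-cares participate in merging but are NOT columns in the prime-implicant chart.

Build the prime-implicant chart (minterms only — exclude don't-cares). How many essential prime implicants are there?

7

[col 0] 000001*, 000011*, 000110, 001001*, 001011*, 010000*, 010010*, 010100*, 011001*, 011100*, 011101*, 100001*, 100011*, 100101*, 100111*, 101010*, 110011*, 111000*, 111010*, 111011*, 111110*, 111111*
[col 1] -00001*, -00011*, 0-1001, 00-001*, 00-011*, 0000-1*, 0010-1*, 01-100, 010-00, 0100-0, 011-01, 01110-, 1-0011, 1-1010, 100-01*, 100-11*, 1000-1*, 1001-1*, 11-011, 111-10*, 111-11*, 1110-0, 11101-*, 11111-*
[col 2] -000-1, 00-0-1, 100--1, 111-1-
Prime implicants: -000-1, 0-1001, 00-0-1, 000110, 01-100, 010-00, 0100-0, 011-01, 01110-, 1-0011, 1-1010, 100--1, 11-011, 111-1-, 1110-0
PI chart (minterm → PIs covering it):
  1 | -000-1,00-0-1
  3 | -000-1,00-0-1
  6 | 000110  (sole → essential)
  9 | 0-1001,00-0-1
  11 | 00-0-1  (sole → essential)
  16 | 010-00,0100-0
  18 | 0100-0  (sole → essential)
  20 | 01-100,010-00
  25 | 0-1001,011-01
  28 | 01-100,01110-
  29 | 011-01,01110-
  33 | -000-1,100--1
  35 | -000-1,1-0011,100--1
  37 | 100--1  (sole → essential)
  39 | 100--1  (sole → essential)
  42 | 1-1010  (sole → essential)
  51 | 1-0011,11-011
  56 | 1110-0  (sole → essential)
  58 | 1-1010,111-1-,1110-0
  59 | 11-011,111-1-
  62 | 111-1-  (sole → essential)
  63 | 111-1-  (sole → essential)
Essential prime implicants: 00-0-1, 000110, 0100-0, 1-1010, 100--1, 111-1-, 1110-0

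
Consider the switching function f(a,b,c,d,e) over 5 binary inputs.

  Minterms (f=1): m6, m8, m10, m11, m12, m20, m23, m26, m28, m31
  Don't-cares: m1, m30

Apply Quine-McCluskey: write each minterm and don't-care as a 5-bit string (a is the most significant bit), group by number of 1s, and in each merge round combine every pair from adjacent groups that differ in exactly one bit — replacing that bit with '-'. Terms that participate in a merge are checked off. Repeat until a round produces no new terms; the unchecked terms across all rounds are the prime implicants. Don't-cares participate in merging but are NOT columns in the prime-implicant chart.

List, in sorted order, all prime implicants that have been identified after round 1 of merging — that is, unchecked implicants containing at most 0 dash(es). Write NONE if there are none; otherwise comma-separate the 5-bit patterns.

00001, 00110

Round 0: 00001 00110 01000✓ 01010✓ 01011✓ 01100✓ 10100✓ 10111✓ 11010✓ 11100✓ 11110✓ 11111✓
Round 1: -1010 -1100 01-00 010-0 0101- 1-100 1-111 11-10 111-0 1111-
PIs = {-1010, -1100, 00001, 00110, 01-00, 010-0, 0101-, 1-100, 1-111, 11-10, 111-0, 1111-}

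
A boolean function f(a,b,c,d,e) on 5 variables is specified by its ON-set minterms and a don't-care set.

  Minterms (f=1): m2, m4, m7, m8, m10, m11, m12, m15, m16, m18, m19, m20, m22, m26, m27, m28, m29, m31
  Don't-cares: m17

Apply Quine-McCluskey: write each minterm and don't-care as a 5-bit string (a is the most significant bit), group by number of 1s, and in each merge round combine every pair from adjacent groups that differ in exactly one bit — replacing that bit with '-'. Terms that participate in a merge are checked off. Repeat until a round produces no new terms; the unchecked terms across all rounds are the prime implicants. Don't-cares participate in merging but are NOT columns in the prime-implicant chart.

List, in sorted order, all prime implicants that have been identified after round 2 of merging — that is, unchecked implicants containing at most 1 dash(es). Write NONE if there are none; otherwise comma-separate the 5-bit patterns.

size-2^0 implicants → 00010(✓)  00100(✓)  00111(✓)  01000(✓)  01010(✓)  01011(✓)  01100(✓)  01111(✓)  10000(✓)  10001(✓)  10010(✓)  10011(✓)  10100(✓)  10110(✓)  11010(✓)  11011(✓)  11100(✓)  11101(✓)  11111(✓)
size-2^1 implicants → -0010(✓)  -0100(✓)  -1010(✓)  -1011(✓)  -1100(✓)  -1111(✓)  0-010(✓)  0-100(✓)  0-111  01-00  01-11(✓)  010-0  0101-(✓)  1-010(✓)  1-011(✓)  1-100(✓)  10-00(✓)  10-10(✓)  100-0(✓)  100-1(✓)  1000-(✓)  1001-(✓)  101-0(✓)  11-11(✓)  1101-(✓)  111-1  1110-
size-2^2 implicants → --010  --100  -1-11  -101-  1-01-  10--0  100--
Unchecked terms (primes): --010, --100, -1-11, -101-, 0-111, 01-00, 010-0, 1-01-, 10--0, 100--, 111-1, 1110-

0-111, 01-00, 010-0, 111-1, 1110-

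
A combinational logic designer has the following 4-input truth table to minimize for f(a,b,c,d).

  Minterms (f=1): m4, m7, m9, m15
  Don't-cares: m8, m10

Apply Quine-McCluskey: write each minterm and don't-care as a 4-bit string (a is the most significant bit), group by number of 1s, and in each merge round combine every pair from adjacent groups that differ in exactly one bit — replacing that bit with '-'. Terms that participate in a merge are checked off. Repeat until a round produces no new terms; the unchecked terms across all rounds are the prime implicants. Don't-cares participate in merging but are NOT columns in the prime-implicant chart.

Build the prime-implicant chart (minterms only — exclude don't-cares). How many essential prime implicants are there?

[col 0] 0100, 0111*, 1000*, 1001*, 1010*, 1111*
[col 1] -111, 10-0, 100-
Prime implicants: -111, 0100, 10-0, 100-
PI chart (minterm → PIs covering it):
  4 | 0100  (sole → essential)
  7 | -111  (sole → essential)
  9 | 100-  (sole → essential)
  15 | -111  (sole → essential)
Essential prime implicants: -111, 0100, 100-

3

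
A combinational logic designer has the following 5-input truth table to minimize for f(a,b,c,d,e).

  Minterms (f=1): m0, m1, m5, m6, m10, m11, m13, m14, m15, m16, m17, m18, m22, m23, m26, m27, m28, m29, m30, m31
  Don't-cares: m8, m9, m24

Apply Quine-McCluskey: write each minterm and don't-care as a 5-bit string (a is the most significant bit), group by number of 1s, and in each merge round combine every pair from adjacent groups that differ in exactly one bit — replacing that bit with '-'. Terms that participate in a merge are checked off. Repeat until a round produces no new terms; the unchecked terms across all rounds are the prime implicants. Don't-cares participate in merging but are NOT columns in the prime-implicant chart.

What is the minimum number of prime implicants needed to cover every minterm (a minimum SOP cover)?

7

size-2^0 implicants → 00000(✓)  00001(✓)  00101(✓)  00110(✓)  01000(✓)  01001(✓)  01010(✓)  01011(✓)  01101(✓)  01110(✓)  01111(✓)  10000(✓)  10001(✓)  10010(✓)  10110(✓)  10111(✓)  11000(✓)  11010(✓)  11011(✓)  11100(✓)  11101(✓)  11110(✓)  11111(✓)
size-2^1 implicants → -0000(✓)  -0001(✓)  -0110(✓)  -1000(✓)  -1010(✓)  -1011(✓)  -1101(✓)  -1110(✓)  -1111(✓)  0-000(✓)  0-001(✓)  0-101(✓)  0-110(✓)  00-01(✓)  0000-(✓)  01-01(✓)  01-10(✓)  01-11(✓)  010-0(✓)  010-1(✓)  0100-(✓)  0101-(✓)  011-1(✓)  0111-(✓)  1-000(✓)  1-010(✓)  1-110(✓)  1-111(✓)  10-10(✓)  100-0(✓)  1000-(✓)  1011-(✓)  11-00(✓)  11-10(✓)  11-11(✓)  110-0(✓)  1101-(✓)  111-0(✓)  111-1(✓)  1110-(✓)  1111-(✓)
size-2^2 implicants → --000  --110  -000-  -1-10(✓)  -1-11(✓)  -10-0  -101-(✓)  -11-1  -111-(✓)  0--01  0-00-  01--1  01-1-(✓)  010--  1--10  1-0-0  1-11-  11--0  11-1-(✓)  111--
size-2^3 implicants → -1-1-
Unchecked terms (primes): --000, --110, -000-, -1-1-, -10-0, -11-1, 0--01, 0-00-, 01--1, 010--, 1--10, 1-0-0, 1-11-, 11--0, 111--
Minterm coverage:
  m0 ⊆ --000,-000-,0-00-
  m1 ⊆ -000-,0--01,0-00-
  m5 ⊆ 0--01 [E]
  m6 ⊆ --110 [E]
  m10 ⊆ -1-1-,-10-0,010--
  m11 ⊆ -1-1-,01--1,010--
  m13 ⊆ -11-1,0--01,01--1
  m14 ⊆ --110,-1-1-
  m15 ⊆ -1-1-,-11-1,01--1
  m16 ⊆ --000,-000-,1-0-0
  m17 ⊆ -000- [E]
  m18 ⊆ 1--10,1-0-0
  m22 ⊆ --110,1--10,1-11-
  m23 ⊆ 1-11- [E]
  m26 ⊆ -1-1-,-10-0,1--10,1-0-0,11--0
  m27 ⊆ -1-1- [E]
  m28 ⊆ 11--0,111--
  m29 ⊆ -11-1,111--
  m30 ⊆ --110,-1-1-,1--10,1-11-,11--0,111--
  m31 ⊆ -1-1-,-11-1,1-11-,111--
E = {--110, -000-, -1-1-, 0--01, 1-11-}
Petrick residual → 1--10, 111--
Cover = cde' + b'c'd' + bd + a'd'e + ade' + acd + abc  |cover|=7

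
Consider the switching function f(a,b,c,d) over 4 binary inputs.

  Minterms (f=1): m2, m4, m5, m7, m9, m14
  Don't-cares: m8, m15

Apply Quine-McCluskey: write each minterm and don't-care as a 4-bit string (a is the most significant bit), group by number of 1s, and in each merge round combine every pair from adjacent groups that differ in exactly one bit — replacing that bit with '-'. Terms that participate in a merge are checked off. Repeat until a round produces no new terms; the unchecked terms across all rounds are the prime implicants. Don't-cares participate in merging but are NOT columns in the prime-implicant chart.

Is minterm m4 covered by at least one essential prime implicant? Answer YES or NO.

YES

size-2^0 implicants → 0010  0100(✓)  0101(✓)  0111(✓)  1000(✓)  1001(✓)  1110(✓)  1111(✓)
size-2^1 implicants → -111  01-1  010-  100-  111-
Unchecked terms (primes): -111, 0010, 01-1, 010-, 100-, 111-
Minterm coverage:
  m2 ⊆ 0010 [E]
  m4 ⊆ 010- [E]
  m5 ⊆ 01-1,010-
  m7 ⊆ -111,01-1
  m9 ⊆ 100- [E]
  m14 ⊆ 111- [E]
E = {0010, 010-, 100-, 111-}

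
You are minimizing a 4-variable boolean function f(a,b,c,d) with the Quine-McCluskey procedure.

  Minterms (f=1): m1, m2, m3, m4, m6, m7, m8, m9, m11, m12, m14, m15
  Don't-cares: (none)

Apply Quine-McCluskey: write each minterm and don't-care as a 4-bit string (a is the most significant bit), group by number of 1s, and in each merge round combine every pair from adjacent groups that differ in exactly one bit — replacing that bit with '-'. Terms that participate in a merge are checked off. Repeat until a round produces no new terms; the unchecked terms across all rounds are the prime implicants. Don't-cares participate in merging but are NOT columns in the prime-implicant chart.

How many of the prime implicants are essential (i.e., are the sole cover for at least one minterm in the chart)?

Round 0: 0001✓ 0010✓ 0011✓ 0100✓ 0110✓ 0111✓ 1000✓ 1001✓ 1011✓ 1100✓ 1110✓ 1111✓
Round 1: -001✓ -011✓ -100✓ -110✓ -111✓ 0-10✓ 0-11✓ 00-1✓ 001-✓ 01-0✓ 011-✓ 1-00 1-11✓ 10-1✓ 100- 11-0✓ 111-✓
Round 2: --11 -0-1 -1-0 -11- 0-1-
PIs = {--11, -0-1, -1-0, -11-, 0-1-, 1-00, 100-}
Coverage chart:
  m1: -0-1 ←essential
  m2: 0-1- ←essential
  m3: --11,-0-1,0-1-
  m4: -1-0 ←essential
  m6: -1-0,-11-,0-1-
  m7: --11,-11-,0-1-
  m8: 1-00,100-
  m9: -0-1,100-
  m11: --11,-0-1
  m12: -1-0,1-00
  m14: -1-0,-11-
  m15: --11,-11-
Essential: -0-1, -1-0, 0-1-

3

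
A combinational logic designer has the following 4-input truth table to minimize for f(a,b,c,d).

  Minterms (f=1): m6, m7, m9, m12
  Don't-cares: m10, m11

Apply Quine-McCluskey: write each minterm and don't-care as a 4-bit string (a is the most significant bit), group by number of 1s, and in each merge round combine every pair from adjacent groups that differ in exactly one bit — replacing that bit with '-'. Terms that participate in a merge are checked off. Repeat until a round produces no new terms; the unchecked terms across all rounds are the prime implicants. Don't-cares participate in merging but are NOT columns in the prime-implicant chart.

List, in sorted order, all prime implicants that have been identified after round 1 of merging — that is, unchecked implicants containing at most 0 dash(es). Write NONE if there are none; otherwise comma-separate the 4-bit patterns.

1100

size-2^0 implicants → 0110(✓)  0111(✓)  1001(✓)  1010(✓)  1011(✓)  1100
size-2^1 implicants → 011-  10-1  101-
Unchecked terms (primes): 011-, 10-1, 101-, 1100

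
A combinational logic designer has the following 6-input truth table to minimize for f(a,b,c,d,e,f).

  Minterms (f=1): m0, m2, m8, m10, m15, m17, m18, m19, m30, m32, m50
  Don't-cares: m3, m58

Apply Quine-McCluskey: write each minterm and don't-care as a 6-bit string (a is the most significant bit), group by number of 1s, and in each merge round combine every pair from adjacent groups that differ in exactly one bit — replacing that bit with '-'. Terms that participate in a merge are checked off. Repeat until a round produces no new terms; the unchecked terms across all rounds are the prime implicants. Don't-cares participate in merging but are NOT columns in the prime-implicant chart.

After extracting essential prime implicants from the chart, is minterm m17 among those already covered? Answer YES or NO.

YES

size-2^0 implicants → 000000(✓)  000010(✓)  000011(✓)  001000(✓)  001010(✓)  001111  010001(✓)  010010(✓)  010011(✓)  011110  100000(✓)  110010(✓)  111010(✓)
size-2^1 implicants → -00000  -10010  0-0010(✓)  0-0011(✓)  00-000(✓)  00-010(✓)  0000-0(✓)  00001-(✓)  0010-0(✓)  0100-1  01001-(✓)  11-010
size-2^2 implicants → 0-001-  00-0-0
Unchecked terms (primes): -00000, -10010, 0-001-, 00-0-0, 001111, 0100-1, 011110, 11-010
Minterm coverage:
  m0 ⊆ -00000,00-0-0
  m2 ⊆ 0-001-,00-0-0
  m8 ⊆ 00-0-0 [E]
  m10 ⊆ 00-0-0 [E]
  m15 ⊆ 001111 [E]
  m17 ⊆ 0100-1 [E]
  m18 ⊆ -10010,0-001-
  m19 ⊆ 0-001-,0100-1
  m30 ⊆ 011110 [E]
  m32 ⊆ -00000 [E]
  m50 ⊆ -10010,11-010
E = {-00000, 00-0-0, 001111, 0100-1, 011110}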